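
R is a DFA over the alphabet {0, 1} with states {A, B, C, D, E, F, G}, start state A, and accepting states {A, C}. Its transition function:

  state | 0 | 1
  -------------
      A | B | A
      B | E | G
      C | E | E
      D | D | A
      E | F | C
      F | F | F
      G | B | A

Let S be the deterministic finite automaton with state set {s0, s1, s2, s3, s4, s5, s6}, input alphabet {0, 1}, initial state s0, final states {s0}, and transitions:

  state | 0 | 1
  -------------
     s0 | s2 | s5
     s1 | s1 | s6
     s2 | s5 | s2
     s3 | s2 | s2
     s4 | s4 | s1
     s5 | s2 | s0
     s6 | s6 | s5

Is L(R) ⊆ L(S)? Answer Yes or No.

The string 1 is in L(R) but not in L(S).
So L(R) ⊄ L(S).

No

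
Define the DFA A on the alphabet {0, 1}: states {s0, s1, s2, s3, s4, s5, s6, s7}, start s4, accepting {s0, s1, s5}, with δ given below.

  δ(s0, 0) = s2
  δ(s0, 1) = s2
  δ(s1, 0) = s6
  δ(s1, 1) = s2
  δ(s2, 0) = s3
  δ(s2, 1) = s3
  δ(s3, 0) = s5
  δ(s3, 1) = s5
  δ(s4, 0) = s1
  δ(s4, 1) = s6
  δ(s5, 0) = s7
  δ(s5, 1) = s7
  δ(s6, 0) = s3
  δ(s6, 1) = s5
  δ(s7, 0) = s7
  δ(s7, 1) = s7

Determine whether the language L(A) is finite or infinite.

The useful states (reachable from s4 and able to reach an accepting state) are {s1, s2, s3, s4, s5, s6}.
Restricted to these states the transition graph has no cycle, so every accepting path has bounded length and L is finite.

finite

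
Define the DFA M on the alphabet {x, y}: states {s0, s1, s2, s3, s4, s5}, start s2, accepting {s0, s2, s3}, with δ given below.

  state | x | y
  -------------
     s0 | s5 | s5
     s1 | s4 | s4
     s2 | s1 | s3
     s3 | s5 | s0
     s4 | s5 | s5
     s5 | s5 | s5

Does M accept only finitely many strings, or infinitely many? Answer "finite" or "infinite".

finite

The useful states (reachable from s2 and able to reach an accepting state) are {s0, s2, s3}.
Restricted to these states the transition graph has no cycle, so every accepting path has bounded length and L is finite.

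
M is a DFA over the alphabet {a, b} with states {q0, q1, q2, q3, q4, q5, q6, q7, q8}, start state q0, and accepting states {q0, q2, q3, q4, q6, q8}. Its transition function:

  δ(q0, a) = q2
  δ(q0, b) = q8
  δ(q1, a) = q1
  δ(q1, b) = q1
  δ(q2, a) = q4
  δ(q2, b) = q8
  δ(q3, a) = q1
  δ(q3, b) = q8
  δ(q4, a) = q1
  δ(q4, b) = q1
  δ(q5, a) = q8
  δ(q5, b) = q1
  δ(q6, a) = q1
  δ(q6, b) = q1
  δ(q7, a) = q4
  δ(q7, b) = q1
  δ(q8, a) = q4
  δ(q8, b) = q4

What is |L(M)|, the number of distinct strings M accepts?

9

The useful subgraph on states {q0, q2, q4, q8} is acyclic, so L(M) is finite; the longest accepting path visits 4 useful states, giving maximum string length 3.
Counting accepting paths from q0 by length: 1 of length 0, 2 of length 1, 4 of length 2, 2 of length 3. Total 9.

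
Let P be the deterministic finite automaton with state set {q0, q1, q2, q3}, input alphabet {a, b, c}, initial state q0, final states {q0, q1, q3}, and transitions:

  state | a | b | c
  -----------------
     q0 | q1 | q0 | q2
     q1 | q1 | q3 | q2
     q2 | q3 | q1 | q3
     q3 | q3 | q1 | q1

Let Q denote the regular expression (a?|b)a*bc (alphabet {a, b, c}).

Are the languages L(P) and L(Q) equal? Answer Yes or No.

The empty string ε is accepted by P but rejected by Q.
So L(P) ≠ L(Q).

No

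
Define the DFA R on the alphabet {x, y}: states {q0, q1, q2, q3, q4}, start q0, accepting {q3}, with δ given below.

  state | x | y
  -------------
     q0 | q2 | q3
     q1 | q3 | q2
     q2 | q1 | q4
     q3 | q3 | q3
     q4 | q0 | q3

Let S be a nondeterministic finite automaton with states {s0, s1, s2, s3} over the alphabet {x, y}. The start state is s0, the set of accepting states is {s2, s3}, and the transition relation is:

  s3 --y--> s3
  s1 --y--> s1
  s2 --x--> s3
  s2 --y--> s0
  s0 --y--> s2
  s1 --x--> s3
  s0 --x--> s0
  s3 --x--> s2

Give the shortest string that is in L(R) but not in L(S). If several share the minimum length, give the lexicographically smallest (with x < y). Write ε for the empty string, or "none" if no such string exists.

The string yy is accepted by R but not by S.
No shorter string lies in the difference, and yy is the lexicographically first length-2 string in L(R) \ L(S).

yy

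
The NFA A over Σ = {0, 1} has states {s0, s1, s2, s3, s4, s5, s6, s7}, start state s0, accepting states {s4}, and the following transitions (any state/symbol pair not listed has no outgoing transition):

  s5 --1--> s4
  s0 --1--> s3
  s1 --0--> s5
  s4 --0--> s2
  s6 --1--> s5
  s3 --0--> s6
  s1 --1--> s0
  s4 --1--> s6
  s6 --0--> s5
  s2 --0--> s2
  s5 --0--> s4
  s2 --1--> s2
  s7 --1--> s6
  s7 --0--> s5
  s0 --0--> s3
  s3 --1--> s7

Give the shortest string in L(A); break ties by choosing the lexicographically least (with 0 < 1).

0000

A breadth-first search from s0 reaches an accepting state first via the path s0 → s3 → s6 → s5 → s4 on input 0000.
No string of length < 4 is accepted (BFS exhausts all shorter strings without reaching an accepting state), and 0000 is the lexicographically least accepting string of length 4.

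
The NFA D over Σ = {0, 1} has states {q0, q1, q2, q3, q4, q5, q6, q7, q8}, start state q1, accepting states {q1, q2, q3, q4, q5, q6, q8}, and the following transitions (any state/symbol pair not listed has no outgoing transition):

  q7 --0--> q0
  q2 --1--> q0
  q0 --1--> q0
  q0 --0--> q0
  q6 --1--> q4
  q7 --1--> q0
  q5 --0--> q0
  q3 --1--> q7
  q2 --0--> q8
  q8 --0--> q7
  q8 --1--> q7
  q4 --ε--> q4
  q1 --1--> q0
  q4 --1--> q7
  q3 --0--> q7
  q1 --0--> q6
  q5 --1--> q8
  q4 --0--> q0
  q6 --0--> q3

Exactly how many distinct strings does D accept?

4

The useful subgraph on states {q1, q3, q4, q6} is acyclic, so L(D) is finite; the longest accepting path visits 3 useful states, giving maximum string length 2.
Counting accepting paths from q1 by length: 1 of length 0, 1 of length 1, 2 of length 2. Total 4.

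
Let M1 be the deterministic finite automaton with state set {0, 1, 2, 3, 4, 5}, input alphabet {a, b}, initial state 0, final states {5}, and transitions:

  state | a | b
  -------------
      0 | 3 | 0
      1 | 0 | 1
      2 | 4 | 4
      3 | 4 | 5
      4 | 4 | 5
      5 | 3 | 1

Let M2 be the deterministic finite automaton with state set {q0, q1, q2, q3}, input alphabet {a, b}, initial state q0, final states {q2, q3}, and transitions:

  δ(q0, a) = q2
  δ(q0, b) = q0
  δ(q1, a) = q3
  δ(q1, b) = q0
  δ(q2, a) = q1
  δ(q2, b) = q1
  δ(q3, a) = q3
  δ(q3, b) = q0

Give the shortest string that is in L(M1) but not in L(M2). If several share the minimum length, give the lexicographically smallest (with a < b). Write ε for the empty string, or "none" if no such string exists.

ab

The string ab is accepted by M1 but not by M2.
No shorter string lies in the difference, and ab is the lexicographically first length-2 string in L(M1) \ L(M2).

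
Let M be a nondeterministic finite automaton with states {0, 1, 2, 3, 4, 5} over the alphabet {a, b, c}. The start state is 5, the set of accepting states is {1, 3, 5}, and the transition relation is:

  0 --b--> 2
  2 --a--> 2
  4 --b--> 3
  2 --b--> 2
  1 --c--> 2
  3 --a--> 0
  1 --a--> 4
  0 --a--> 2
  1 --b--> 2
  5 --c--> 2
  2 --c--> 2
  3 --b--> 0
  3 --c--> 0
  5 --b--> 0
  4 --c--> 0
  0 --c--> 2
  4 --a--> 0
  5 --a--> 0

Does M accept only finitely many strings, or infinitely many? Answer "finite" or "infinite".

finite

The useful states (reachable from 5 and able to reach an accepting state) are {5}.
Restricted to these states the transition graph has no cycle, so every accepting path has bounded length and L is finite.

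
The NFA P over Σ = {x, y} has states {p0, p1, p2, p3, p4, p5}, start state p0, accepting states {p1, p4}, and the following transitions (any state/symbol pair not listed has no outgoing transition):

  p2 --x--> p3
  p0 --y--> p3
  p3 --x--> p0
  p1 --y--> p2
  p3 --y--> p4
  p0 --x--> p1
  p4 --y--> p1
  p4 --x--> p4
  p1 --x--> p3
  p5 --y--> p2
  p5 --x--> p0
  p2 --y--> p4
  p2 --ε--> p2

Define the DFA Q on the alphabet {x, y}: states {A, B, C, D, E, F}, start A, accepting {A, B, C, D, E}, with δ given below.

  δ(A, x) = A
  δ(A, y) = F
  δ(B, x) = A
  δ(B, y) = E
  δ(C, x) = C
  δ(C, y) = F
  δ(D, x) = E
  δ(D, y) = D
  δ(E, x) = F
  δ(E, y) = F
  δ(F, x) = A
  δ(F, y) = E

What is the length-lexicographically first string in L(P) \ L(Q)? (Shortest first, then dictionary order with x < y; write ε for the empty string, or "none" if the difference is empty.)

The string xxy is accepted by P but not by Q.
No shorter string lies in the difference, and xxy is the lexicographically first length-3 string in L(P) \ L(Q).

xxy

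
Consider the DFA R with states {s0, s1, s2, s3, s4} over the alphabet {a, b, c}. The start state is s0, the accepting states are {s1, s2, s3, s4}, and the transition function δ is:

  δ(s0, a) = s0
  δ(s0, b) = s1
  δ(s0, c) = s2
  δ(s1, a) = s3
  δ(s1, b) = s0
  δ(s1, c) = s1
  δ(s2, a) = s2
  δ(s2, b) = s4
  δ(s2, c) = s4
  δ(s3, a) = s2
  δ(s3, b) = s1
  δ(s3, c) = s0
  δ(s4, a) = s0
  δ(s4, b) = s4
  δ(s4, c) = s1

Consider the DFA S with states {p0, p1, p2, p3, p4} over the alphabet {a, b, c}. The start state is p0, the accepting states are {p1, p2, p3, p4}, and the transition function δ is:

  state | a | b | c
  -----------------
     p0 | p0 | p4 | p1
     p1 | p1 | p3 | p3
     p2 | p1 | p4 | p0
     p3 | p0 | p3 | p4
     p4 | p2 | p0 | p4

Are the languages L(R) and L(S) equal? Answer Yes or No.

Exploring the product automaton R × S from the start pair (s0, p0), following both machines on each input symbol, reaches 5 state pairs: (s0, p0), (s1, p4), (s2, p1), (s3, p2), (s4, p3).
R accepts in {s1, s2, s3, s4} and S accepts in {p1, p2, p3, p4}. In every reachable pair the two components are either both accepting — (s1, p4), (s2, p1), (s3, p2), (s4, p3) — or both non-accepting, so no string is accepted by exactly one of the machines: L(R) \ L(S) and L(S) \ L(R) are both empty.
Hence every string is accepted by R iff it is accepted by S, and the two languages coincide.

Yes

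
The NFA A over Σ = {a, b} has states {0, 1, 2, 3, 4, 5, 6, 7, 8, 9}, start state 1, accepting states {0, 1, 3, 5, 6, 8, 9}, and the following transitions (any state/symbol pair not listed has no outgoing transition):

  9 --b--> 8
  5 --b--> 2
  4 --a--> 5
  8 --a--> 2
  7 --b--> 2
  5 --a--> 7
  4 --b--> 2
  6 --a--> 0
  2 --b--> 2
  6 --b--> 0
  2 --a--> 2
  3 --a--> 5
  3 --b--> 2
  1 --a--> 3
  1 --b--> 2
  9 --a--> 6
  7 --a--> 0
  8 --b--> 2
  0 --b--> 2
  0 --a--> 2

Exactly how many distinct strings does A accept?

4

The useful subgraph on states {0, 1, 3, 5, 7} is acyclic, so L(A) is finite; the longest accepting path visits 5 useful states, giving maximum string length 4.
Counting accepting paths from 1 by length: 1 of length 0, 1 of length 1, 1 of length 2, 1 of length 4. Total 4.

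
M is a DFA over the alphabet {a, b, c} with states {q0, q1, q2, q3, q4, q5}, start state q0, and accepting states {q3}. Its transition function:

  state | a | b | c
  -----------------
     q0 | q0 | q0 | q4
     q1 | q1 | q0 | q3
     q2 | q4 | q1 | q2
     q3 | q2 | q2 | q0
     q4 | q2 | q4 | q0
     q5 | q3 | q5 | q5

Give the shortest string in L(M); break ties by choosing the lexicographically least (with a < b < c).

cabc

A breadth-first search from q0 reaches an accepting state first via the path q0 → q4 → q2 → q1 → q3 on input cabc.
No string of length < 4 is accepted (BFS exhausts all shorter strings without reaching an accepting state), and cabc is the lexicographically least accepting string of length 4.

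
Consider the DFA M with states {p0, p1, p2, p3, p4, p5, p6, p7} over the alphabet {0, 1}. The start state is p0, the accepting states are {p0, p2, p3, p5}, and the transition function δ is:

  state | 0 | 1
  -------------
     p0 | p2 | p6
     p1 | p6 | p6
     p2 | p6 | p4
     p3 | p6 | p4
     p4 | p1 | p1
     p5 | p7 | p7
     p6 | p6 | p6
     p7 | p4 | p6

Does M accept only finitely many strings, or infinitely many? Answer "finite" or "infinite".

finite

The useful states (reachable from p0 and able to reach an accepting state) are {p0, p2}.
Restricted to these states the transition graph has no cycle, so every accepting path has bounded length and L is finite.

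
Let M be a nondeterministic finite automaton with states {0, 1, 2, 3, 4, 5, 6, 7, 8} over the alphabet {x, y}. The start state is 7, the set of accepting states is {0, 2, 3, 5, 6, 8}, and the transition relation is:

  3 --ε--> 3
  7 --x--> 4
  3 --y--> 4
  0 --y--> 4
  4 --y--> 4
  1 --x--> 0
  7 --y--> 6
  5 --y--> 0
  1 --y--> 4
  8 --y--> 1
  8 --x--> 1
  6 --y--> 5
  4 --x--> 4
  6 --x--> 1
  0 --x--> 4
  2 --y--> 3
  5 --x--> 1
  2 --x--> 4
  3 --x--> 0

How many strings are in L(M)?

5

The useful subgraph on states {0, 1, 5, 6, 7} is acyclic, so L(M) is finite; the longest accepting path visits 5 useful states, giving maximum string length 4.
Counting accepting paths from 7 by length: 1 of length 1, 1 of length 2, 2 of length 3, 1 of length 4. Total 5.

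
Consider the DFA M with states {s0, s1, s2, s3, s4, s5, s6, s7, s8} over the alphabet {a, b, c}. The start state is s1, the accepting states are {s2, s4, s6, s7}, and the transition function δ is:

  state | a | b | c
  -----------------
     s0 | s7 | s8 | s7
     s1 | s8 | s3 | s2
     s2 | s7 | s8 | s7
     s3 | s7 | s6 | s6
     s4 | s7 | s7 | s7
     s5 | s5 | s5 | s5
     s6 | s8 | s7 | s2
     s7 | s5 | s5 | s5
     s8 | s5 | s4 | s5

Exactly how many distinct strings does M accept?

38

The useful subgraph on states {s1, s2, s3, s4, s6, s7, s8} is acyclic, so L(M) is finite; the longest accepting path visits 7 useful states, giving maximum string length 6.
Counting accepting paths from s1 by length: 1 of length 1, 6 of length 2, 8 of length 3, 9 of length 4, 8 of length 5, 6 of length 6. Total 38.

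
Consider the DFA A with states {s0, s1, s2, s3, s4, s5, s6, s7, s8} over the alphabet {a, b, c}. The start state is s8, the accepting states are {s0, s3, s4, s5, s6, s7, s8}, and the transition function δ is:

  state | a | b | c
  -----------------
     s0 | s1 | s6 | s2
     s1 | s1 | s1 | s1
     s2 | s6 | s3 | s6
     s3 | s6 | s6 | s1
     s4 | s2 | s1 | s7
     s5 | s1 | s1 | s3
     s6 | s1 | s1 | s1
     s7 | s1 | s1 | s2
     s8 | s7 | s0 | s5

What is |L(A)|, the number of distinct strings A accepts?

The useful subgraph on states {s0, s2, s3, s5, s6, s7, s8} is acyclic, so L(A) is finite; the longest accepting path visits 5 useful states, giving maximum string length 4.
Counting accepting paths from s8 by length: 1 of length 0, 3 of length 1, 2 of length 2, 8 of length 3, 4 of length 4. Total 18.

18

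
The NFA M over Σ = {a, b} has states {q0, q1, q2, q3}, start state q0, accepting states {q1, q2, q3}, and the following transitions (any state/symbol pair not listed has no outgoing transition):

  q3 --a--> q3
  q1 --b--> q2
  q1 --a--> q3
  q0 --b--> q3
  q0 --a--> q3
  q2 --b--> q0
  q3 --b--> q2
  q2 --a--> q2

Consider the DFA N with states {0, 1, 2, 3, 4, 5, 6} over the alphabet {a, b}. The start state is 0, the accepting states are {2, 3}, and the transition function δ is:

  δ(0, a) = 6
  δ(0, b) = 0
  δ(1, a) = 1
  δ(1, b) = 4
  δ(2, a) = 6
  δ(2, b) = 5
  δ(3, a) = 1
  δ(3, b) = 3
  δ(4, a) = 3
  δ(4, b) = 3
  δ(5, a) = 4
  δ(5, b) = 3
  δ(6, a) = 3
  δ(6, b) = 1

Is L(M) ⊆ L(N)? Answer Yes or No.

The string a is in L(M) but not in L(N).
So L(M) ⊄ L(N).

No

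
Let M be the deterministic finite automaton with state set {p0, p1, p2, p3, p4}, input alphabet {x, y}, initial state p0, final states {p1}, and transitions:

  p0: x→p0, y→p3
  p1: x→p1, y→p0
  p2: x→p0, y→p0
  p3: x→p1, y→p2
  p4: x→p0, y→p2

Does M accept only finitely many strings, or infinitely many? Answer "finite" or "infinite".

State p0 is reachable from the start and can reach an accepting state, and it lies on the cycle p0 → p0.
Traversing that cycle any number of times yields accepted strings of unbounded length, so the language is infinite.

infinite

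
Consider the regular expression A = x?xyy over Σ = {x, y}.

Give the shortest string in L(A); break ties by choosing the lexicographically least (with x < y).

By inspection of the expression, no string of length less than 3 matches, and xyy is the lexicographically first match of length 3.

xyy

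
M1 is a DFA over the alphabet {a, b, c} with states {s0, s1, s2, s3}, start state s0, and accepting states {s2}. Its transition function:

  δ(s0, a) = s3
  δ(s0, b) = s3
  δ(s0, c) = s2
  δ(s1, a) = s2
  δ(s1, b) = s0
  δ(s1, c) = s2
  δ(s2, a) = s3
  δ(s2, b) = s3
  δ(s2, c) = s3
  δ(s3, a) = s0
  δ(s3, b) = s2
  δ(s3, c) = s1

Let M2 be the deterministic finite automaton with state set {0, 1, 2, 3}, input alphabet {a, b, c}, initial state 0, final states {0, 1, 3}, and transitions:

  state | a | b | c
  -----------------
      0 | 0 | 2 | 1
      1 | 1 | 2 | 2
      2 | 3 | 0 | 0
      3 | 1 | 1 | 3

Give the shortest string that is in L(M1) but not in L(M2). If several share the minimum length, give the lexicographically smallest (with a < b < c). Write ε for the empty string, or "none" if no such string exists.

ab

The string ab is accepted by M1 but not by M2.
No shorter string lies in the difference, and ab is the lexicographically first length-2 string in L(M1) \ L(M2).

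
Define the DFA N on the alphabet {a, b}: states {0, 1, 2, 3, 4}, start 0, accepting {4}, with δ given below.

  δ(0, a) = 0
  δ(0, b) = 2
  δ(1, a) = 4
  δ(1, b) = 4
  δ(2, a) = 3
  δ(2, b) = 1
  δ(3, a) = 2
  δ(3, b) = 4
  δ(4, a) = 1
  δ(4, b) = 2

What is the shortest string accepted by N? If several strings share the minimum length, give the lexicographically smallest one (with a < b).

bab

A breadth-first search from 0 reaches an accepting state first via the path 0 → 2 → 3 → 4 on input bab.
No string of length < 3 is accepted (BFS exhausts all shorter strings without reaching an accepting state), and bab is the lexicographically least accepting string of length 3.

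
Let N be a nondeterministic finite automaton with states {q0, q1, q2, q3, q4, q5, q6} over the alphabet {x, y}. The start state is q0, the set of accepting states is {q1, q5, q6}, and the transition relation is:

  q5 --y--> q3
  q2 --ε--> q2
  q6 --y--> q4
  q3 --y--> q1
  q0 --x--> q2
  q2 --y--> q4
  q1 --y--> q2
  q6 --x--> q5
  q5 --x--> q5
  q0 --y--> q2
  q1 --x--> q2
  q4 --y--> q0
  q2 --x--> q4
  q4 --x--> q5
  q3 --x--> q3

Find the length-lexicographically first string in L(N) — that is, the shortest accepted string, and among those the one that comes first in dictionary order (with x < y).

xxx

A breadth-first search from q0 reaches an accepting state first via the path q0 → q2 → q4 → q5 on input xxx.
No string of length < 3 is accepted (BFS exhausts all shorter strings without reaching an accepting state), and xxx is the lexicographically least accepting string of length 3.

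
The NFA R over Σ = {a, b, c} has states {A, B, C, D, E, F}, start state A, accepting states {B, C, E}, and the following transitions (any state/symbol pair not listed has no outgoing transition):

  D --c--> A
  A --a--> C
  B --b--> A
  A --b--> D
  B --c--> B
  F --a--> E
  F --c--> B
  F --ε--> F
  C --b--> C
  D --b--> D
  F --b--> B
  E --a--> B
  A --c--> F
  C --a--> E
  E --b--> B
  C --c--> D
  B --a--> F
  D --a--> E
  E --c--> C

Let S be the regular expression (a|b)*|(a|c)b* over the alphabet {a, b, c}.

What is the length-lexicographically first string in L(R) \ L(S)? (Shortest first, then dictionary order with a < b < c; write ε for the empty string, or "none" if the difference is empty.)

ca

The string ca is accepted by R but not by S.
No shorter string lies in the difference, and ca is the lexicographically first length-2 string in L(R) \ L(S).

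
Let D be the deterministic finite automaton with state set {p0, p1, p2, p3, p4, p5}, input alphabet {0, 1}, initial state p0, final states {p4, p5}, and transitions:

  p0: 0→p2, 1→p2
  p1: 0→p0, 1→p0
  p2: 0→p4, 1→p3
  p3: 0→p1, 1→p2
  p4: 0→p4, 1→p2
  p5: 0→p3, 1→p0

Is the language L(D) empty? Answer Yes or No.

The string 00 is accepted: the run p0 → p2 → p4 ends in the accepting state p4.
Since at least one string is accepted, L(D) is not empty.

No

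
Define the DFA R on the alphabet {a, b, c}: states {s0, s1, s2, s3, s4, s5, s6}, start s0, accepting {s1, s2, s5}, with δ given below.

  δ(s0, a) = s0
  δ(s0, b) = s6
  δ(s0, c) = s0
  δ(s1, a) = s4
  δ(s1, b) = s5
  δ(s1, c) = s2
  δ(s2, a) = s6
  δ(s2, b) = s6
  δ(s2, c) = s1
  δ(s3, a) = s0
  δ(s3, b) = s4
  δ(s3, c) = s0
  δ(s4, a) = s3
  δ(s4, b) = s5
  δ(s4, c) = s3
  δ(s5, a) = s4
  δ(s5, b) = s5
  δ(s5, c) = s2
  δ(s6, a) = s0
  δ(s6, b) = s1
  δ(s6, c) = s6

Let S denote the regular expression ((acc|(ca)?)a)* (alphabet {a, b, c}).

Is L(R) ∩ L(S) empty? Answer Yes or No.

Yes

Converting the expression S to a DFA (subset construction, then merging equivalent states) gives the minimal DFA with states {r0, r1, r2, r3, r4, r5}, start state r0, accepting states {r0, r1} and transitions r0: a→r1, b→r2, c→r3; r1: a→r1, b→r2, c→r4; r2: a→r2, b→r2, c→r2; r3: a→r5, b→r2, c→r2; r4: a→r5, b→r2, c→r5; r5: a→r0, b→r2, c→r2.
Exploring the product automaton R × S from the start pair (s0, r0), following both machines on each input symbol, reaches 12 state pairs: (s0, r0), (s0, r1), (s6, r2), (s0, r3), (s0, r4), (s0, r2), (s1, r2), (s0, r5), (s4, r2), (s5, r2), (s2, r2), (s3, r2).
R accepts in {s1, s2, s5} and S accepts in {r0, r1}; no reachable pair has both components accepting, so no string drives both machines to acceptance simultaneously and L(R) ∩ L(S) = ∅.
So no string is accepted by both, and the intersection is empty.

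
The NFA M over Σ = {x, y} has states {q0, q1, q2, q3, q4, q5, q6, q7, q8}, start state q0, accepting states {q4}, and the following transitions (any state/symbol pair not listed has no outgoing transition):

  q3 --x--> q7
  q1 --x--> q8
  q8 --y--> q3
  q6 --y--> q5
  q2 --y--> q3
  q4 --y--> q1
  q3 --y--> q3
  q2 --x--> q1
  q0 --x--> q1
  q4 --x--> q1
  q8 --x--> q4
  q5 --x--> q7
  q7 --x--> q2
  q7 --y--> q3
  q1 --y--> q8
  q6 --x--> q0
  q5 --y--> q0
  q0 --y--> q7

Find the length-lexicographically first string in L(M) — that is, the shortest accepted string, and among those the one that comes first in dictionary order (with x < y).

xxx

A breadth-first search from q0 reaches an accepting state first via the path q0 → q1 → q8 → q4 on input xxx.
No string of length < 3 is accepted (BFS exhausts all shorter strings without reaching an accepting state), and xxx is the lexicographically least accepting string of length 3.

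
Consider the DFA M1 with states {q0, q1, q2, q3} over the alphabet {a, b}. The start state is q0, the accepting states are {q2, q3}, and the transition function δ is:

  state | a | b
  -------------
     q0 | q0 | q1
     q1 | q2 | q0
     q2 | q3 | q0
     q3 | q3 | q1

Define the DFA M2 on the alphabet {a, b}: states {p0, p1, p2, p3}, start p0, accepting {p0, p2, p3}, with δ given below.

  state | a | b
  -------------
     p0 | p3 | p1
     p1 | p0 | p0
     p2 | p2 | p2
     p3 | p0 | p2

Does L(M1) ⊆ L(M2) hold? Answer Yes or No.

Exploring the product automaton M1 × M2 from the start pair (q0, p0), following both machines on each input symbol, reaches 13 state pairs: (q0, p0), (q0, p3), (q1, p1), (q1, p2), (q2, p0), (q2, p2), (q0, p2), (q3, p3), (q0, p1), (q3, p2), (q3, p0), (q1, p0), (q2, p3).
M1 accepts in {q2, q3} and M2 accepts in {p0, p2, p3}. The reachable pairs whose M1-component is accepting are (q2, p0), (q2, p2), (q3, p3), (q3, p2), (q3, p0), (q2, p3); in each of them the M2-component is accepting too, so the product for L(M1) \ L(M2) (M1-component accepting, M2-component rejecting) has no reachable accepting pair and the difference is empty.
Hence every string in L(M1) is also in L(M2).

Yes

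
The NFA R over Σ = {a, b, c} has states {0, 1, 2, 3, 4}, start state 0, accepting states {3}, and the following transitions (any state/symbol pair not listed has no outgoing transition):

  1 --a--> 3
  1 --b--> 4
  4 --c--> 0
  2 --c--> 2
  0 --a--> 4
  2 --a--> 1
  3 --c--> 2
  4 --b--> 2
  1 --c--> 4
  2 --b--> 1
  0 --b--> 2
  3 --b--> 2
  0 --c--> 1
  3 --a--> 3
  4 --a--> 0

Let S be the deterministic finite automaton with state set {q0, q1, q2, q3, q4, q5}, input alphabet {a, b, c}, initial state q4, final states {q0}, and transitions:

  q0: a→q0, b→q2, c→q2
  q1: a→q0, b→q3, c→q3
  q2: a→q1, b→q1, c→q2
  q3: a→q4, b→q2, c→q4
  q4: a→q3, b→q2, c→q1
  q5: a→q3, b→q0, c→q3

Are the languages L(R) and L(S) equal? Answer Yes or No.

Yes

Exploring the product automaton R × S from the start pair (0, q4), following both machines on each input symbol, reaches 5 state pairs: (0, q4), (4, q3), (2, q2), (1, q1), (3, q0).
R accepts in {3} and S accepts in {q0}. In every reachable pair the two components are either both accepting — (3, q0) — or both non-accepting, so no string is accepted by exactly one of the machines: L(R) \ L(S) and L(S) \ L(R) are both empty.
Hence every string is accepted by R iff it is accepted by S, and the two languages coincide.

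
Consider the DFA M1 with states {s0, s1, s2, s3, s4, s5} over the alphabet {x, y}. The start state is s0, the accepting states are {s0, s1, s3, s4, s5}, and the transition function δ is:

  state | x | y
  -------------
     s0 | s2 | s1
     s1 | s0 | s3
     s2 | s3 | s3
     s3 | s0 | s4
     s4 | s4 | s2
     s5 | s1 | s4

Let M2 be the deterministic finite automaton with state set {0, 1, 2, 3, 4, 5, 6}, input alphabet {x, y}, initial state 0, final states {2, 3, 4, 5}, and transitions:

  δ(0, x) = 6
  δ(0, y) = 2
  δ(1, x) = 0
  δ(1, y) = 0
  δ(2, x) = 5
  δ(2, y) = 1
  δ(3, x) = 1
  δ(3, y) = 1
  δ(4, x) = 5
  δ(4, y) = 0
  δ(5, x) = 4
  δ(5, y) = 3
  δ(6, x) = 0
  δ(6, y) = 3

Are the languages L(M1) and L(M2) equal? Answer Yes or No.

No

The empty string ε is accepted by M1 but rejected by M2.
So L(M1) ≠ L(M2).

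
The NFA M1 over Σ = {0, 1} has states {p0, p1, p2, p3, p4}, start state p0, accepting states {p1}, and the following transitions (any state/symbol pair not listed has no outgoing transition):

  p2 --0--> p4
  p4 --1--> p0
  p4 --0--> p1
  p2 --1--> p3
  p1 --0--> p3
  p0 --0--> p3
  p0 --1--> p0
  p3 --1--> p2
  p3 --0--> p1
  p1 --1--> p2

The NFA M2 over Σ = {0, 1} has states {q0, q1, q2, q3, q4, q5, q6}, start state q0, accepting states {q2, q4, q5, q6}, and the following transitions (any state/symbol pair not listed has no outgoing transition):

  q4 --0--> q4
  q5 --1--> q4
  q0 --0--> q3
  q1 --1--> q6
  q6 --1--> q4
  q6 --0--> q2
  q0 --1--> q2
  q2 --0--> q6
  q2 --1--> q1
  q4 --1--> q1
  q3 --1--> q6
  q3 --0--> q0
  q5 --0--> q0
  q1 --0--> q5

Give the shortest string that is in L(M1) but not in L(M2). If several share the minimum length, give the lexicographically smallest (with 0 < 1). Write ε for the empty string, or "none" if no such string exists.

00

The string 00 is accepted by M1 but not by M2.
No shorter string lies in the difference, and 00 is the lexicographically first length-2 string in L(M1) \ L(M2).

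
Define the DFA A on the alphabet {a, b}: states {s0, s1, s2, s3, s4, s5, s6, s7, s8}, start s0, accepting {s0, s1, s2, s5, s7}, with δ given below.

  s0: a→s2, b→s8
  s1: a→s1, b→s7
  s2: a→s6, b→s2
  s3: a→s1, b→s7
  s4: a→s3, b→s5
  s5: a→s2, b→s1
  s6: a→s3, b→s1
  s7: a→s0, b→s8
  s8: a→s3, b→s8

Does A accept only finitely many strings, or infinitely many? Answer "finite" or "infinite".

infinite

State s8 is reachable from the start and can reach an accepting state, and it lies on the cycle s8 → s8.
Traversing that cycle any number of times yields accepted strings of unbounded length, so the language is infinite.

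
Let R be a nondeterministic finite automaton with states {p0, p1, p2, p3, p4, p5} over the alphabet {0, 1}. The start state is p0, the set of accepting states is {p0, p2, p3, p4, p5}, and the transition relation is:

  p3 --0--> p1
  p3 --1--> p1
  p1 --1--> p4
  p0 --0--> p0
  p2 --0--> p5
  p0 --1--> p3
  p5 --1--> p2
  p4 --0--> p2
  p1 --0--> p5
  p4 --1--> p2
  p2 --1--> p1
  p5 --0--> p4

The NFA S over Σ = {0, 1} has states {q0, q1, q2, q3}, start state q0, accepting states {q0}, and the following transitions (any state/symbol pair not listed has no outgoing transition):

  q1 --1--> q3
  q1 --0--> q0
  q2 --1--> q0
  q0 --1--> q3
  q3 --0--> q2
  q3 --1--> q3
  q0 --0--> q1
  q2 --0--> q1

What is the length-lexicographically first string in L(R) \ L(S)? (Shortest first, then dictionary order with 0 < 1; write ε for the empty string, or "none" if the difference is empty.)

0

The string 0 is accepted by R but not by S.
No shorter string lies in the difference, and 0 is the lexicographically first length-1 string in L(R) \ L(S).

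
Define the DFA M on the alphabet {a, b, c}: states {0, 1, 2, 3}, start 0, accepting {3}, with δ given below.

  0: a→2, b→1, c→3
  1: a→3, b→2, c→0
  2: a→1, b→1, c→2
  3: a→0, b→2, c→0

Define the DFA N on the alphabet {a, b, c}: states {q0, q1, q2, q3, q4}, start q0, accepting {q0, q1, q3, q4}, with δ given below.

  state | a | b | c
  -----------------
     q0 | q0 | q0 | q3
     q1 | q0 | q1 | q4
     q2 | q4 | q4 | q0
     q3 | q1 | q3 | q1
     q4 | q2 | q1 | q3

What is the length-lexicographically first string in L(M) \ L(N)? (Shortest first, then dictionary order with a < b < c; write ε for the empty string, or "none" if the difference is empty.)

cacaba

The string cacaba is accepted by M but not by N.
No shorter string lies in the difference, and cacaba is the lexicographically first length-6 string in L(M) \ L(N).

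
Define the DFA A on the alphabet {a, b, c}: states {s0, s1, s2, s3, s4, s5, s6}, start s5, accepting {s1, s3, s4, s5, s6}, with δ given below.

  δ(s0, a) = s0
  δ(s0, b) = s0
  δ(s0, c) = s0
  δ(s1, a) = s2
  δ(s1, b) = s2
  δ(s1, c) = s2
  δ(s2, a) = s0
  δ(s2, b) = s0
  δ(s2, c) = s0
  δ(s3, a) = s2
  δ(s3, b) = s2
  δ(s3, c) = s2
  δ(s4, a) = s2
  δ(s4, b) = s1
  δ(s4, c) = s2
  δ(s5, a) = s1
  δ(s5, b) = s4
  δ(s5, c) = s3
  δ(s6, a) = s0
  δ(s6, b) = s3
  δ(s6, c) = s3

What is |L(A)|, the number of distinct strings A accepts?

The useful subgraph on states {s1, s3, s4, s5} is acyclic, so L(A) is finite; the longest accepting path visits 3 useful states, giving maximum string length 2.
Counting accepting paths from s5 by length: 1 of length 0, 3 of length 1, 1 of length 2. Total 5.

5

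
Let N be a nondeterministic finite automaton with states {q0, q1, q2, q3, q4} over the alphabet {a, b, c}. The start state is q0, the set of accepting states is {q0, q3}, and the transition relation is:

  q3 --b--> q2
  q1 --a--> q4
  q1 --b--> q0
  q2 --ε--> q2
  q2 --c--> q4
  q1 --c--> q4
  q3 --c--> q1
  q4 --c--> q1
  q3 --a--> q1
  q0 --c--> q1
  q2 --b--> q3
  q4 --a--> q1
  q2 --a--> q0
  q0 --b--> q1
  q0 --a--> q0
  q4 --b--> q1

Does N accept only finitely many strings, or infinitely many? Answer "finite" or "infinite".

infinite

State q0 is reachable from the start and can reach an accepting state, and it lies on the cycle q0 → q0.
Traversing that cycle any number of times yields accepted strings of unbounded length, so the language is infinite.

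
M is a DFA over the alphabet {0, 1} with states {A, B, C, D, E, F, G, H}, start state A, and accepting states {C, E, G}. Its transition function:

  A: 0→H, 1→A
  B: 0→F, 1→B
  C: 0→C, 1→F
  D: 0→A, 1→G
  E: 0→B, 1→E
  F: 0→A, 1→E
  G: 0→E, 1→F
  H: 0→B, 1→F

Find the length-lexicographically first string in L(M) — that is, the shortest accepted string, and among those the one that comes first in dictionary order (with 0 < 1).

A breadth-first search from A reaches an accepting state first via the path A → H → F → E on input 011.
No string of length < 3 is accepted (BFS exhausts all shorter strings without reaching an accepting state), and 011 is the lexicographically least accepting string of length 3.

011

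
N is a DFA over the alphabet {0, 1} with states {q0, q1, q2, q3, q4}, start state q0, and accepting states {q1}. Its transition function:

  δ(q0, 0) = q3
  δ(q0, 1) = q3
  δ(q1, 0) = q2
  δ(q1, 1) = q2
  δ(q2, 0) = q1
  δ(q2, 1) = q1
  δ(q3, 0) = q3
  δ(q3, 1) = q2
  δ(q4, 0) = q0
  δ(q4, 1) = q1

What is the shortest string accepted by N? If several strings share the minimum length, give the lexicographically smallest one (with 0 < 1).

A breadth-first search from q0 reaches an accepting state first via the path q0 → q3 → q2 → q1 on input 010.
No string of length < 3 is accepted (BFS exhausts all shorter strings without reaching an accepting state), and 010 is the lexicographically least accepting string of length 3.

010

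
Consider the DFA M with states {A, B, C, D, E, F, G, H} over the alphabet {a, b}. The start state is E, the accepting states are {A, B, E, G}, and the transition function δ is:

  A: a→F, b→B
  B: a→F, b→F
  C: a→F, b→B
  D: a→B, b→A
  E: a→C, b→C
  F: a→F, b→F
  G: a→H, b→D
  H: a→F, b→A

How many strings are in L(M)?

3

The useful subgraph on states {B, C, E} is acyclic, so L(M) is finite; the longest accepting path visits 3 useful states, giving maximum string length 2.
Counting accepting paths from E by length: 1 of length 0, 2 of length 2. Total 3.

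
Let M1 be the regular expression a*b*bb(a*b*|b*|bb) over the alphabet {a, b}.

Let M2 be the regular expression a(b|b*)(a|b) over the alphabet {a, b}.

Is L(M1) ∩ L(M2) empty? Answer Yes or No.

The string abb is accepted by both M1 and M2.
Hence L(M1) ∩ L(M2) ≠ ∅.

No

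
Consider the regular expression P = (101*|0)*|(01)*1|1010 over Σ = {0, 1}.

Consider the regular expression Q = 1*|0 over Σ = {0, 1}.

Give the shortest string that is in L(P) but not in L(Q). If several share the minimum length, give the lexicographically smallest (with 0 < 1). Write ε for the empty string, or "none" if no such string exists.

The string 00 is accepted by P but not by Q.
No shorter string lies in the difference, and 00 is the lexicographically first length-2 string in L(P) \ L(Q).

00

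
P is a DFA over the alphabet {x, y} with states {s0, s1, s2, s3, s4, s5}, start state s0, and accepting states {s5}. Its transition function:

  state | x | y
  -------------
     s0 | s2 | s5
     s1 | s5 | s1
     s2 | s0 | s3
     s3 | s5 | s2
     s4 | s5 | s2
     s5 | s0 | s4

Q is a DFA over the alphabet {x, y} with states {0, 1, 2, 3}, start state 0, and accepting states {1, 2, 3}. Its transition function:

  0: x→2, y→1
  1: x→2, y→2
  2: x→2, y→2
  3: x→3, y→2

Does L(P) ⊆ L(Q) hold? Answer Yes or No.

Yes

Exploring the product automaton P × Q from the start pair (s0, 0), following both machines on each input symbol, reaches 7 state pairs: (s0, 0), (s2, 2), (s5, 1), (s0, 2), (s3, 2), (s4, 2), (s5, 2).
P accepts in {s5} and Q accepts in {1, 2, 3}. The reachable pairs whose P-component is accepting are (s5, 1), (s5, 2); in each of them the Q-component is accepting too, so the product for L(P) \ L(Q) (P-component accepting, Q-component rejecting) has no reachable accepting pair and the difference is empty.
Hence every string in L(P) is also in L(Q).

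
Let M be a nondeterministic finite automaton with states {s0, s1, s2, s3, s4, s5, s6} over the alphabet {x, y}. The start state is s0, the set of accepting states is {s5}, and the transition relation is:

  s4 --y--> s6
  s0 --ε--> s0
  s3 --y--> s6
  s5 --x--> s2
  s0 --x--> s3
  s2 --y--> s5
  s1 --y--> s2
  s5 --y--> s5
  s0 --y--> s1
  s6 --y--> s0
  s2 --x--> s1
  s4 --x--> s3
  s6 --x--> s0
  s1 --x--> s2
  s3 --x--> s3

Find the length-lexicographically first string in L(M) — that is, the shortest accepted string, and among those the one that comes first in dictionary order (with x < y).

A breadth-first search from s0 reaches an accepting state first via the path s0 → s1 → s2 → s5 on input yxy.
No string of length < 3 is accepted (BFS exhausts all shorter strings without reaching an accepting state), and yxy is the lexicographically least accepting string of length 3.

yxy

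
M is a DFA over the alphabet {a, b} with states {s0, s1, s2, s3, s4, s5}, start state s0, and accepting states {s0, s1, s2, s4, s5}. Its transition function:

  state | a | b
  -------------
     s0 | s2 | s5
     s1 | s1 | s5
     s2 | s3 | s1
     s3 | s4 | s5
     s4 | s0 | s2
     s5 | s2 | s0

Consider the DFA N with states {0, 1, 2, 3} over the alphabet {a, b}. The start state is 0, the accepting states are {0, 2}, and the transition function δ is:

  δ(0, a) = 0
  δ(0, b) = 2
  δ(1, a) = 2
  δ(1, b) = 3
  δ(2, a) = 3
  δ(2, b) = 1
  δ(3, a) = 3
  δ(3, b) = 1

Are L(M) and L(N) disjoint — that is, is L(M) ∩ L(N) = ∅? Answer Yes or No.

The empty string ε is accepted by both M and N.
Hence L(M) ∩ L(N) ≠ ∅.

No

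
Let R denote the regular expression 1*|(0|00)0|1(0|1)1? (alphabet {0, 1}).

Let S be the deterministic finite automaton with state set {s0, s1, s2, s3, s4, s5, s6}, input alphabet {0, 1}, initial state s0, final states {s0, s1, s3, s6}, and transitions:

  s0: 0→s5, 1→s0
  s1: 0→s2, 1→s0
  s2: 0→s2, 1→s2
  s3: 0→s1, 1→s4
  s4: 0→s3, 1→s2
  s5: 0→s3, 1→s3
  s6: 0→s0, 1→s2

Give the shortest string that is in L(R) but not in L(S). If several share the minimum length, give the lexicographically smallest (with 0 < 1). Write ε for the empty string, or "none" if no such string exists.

10

The string 10 is accepted by R but not by S.
No shorter string lies in the difference, and 10 is the lexicographically first length-2 string in L(R) \ L(S).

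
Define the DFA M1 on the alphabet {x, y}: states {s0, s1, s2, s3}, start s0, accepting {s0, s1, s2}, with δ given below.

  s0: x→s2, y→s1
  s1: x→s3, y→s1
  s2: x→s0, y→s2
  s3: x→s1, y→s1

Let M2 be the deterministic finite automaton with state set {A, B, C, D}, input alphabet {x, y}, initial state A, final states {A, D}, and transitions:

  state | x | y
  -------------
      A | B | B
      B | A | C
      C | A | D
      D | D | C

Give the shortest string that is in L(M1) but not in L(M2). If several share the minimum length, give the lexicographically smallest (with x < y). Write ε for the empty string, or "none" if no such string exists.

x

The string x is accepted by M1 but not by M2.
No shorter string lies in the difference, and x is the lexicographically first length-1 string in L(M1) \ L(M2).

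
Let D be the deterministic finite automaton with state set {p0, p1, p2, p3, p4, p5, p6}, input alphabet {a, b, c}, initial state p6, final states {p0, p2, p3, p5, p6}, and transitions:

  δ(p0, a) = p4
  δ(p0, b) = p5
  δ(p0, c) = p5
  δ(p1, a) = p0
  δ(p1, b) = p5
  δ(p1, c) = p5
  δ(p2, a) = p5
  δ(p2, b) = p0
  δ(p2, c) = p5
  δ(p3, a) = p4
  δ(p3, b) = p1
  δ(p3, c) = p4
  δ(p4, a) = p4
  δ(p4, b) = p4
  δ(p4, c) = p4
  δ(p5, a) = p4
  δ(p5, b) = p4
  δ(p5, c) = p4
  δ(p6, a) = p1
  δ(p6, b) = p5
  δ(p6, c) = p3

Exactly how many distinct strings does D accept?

The useful subgraph on states {p0, p1, p3, p5, p6} is acyclic, so L(D) is finite; the longest accepting path visits 5 useful states, giving maximum string length 4.
Counting accepting paths from p6 by length: 1 of length 0, 2 of length 1, 3 of length 2, 5 of length 3, 2 of length 4. Total 13.

13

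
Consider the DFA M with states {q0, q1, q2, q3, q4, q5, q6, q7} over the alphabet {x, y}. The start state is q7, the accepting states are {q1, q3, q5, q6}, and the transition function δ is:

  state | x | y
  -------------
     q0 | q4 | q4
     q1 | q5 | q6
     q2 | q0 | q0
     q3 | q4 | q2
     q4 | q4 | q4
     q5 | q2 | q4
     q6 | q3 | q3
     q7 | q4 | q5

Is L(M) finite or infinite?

The useful states (reachable from q7 and able to reach an accepting state) are {q5, q7}.
Restricted to these states the transition graph has no cycle, so every accepting path has bounded length and L is finite.

finite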